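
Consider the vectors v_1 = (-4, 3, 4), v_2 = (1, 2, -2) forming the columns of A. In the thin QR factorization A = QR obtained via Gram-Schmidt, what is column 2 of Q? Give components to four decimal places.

e_2 = (0.1455, 0.8558, -0.4964)

e_1 = v_1/‖v_1‖ = (-4, 3, 4)/6.4031 = (-0.6247, 0.4685, 0.6247).
r_{12} = e_1·v_2 = -0.9370.
u_2 = v_2 + 0.9370·e_1 = (0.4146, 2.4390, -1.4146).
‖u_2‖ = 2.8499, so e_2 = (0.1455, 0.8558, -0.4964).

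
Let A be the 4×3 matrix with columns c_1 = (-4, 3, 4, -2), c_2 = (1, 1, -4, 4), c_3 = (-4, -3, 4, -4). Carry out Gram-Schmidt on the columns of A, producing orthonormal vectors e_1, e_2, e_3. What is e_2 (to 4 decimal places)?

c_1 = (-4, 3, 4, -2); ‖c_1‖ = 6.7082, so e_1 = (-0.5963, 0.4472, 0.5963, -0.2981).
e_1·c_2 = (-0.5963)·1 + 0.4472·1 + 0.5963·(-4) + (-0.2981)·4 = -3.7268.
u_2 = c_2 + 3.7268·e_1 = (-1.2222, 2.6667, -1.7778, 2.8889).
‖u_2‖ = 4.4845, so e_2 = (-0.2725, 0.5946, -0.3964, 0.6442).

e_2 = (-0.2725, 0.5946, -0.3964, 0.6442)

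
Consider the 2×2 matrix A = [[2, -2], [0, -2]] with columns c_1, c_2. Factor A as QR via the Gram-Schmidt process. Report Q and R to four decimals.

Q = [[1.0000, 0.0000], [0.0000, -1.0000]], R = [[2.0000, -2.0000], [0.0000, 2.0000]]

c_1 = (2, 0); ‖c_1‖ = 2.0000, so q_1 = (1.0000, 0.0000).
q_1·c_2 = 1.0000·(-2) + 0.0000·(-2) = -2.0000.
u_2 = c_2 + 2.0000·q_1 = (0.0000, -2.0000).
‖u_2‖ = 2.0000, so q_2 = (0.0000, -1.0000).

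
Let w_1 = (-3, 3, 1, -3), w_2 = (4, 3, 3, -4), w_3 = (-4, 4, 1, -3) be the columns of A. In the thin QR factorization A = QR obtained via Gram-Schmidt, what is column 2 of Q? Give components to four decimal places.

q_1 = w_1/‖w_1‖ = (-3, 3, 1, -3)/5.2915 = (-0.5669, 0.5669, 0.1890, -0.5669).
r_{12} = q_1·w_2 = 2.2678.
u_2 = w_2 − 2.2678·q_1 = (5.2857, 1.7143, 2.5714, -2.7143).
‖u_2‖ = 6.6975, so q_2 = (0.7892, 0.2560, 0.3839, -0.4053).

q_2 = (0.7892, 0.2560, 0.3839, -0.4053)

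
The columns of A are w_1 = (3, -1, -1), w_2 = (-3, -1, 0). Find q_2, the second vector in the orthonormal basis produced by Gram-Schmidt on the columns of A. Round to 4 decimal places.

q_1 = w_1/‖w_1‖ = (3, -1, -1)/3.3166 = (0.9045, -0.3015, -0.3015).
r_{12} = q_1·w_2 = -2.4121.
u_2 = w_2 + 2.4121·q_1 = (-0.8182, -1.7273, -0.7273).
‖u_2‖ = 2.0449, so q_2 = (-0.4001, -0.8447, -0.3556).

q_2 = (-0.4001, -0.8447, -0.3556)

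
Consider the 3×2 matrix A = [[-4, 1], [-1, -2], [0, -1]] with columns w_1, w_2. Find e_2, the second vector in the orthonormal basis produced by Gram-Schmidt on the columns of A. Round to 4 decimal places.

e_2 = (0.2205, -0.8820, -0.4165)

w_1 = (-4, -1, 0); ‖w_1‖ = 4.1231, so e_1 = (-0.9701, -0.2425, 0.0000).
e_1·w_2 = (-0.9701)·1 + (-0.2425)·(-2) + 0.0000·(-1) = -0.4851.
u_2 = w_2 + 0.4851·e_1 = (0.5294, -2.1176, -1.0000).
‖u_2‖ = 2.4010, so e_2 = (0.2205, -0.8820, -0.4165).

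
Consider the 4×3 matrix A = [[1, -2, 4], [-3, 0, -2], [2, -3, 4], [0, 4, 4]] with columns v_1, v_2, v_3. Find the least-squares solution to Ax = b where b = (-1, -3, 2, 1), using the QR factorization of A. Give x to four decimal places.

v_1 = (1, -3, 2, 0); ‖v_1‖ = 3.7417, so q_1 = (0.2673, -0.8018, 0.5345, 0.0000).
q_1·v_2 = 0.2673·(-2) + (-0.8018)·0 + 0.5345·(-3) + 0.0000·4 = -2.1381.
u_2 = v_2 + 2.1381·q_1 = (-1.4286, -1.7143, -1.8571, 4.0000).
‖u_2‖ = 4.9425, so q_2 = (-0.2890, -0.3468, -0.3757, 0.8093).
q_1·v_3 = 0.2673·4 + (-0.8018)·(-2) + 0.5345·4 + 0.0000·4 = 4.8107; q_2·v_3 = (-0.2890)·4 + (-0.3468)·(-2) + (-0.3757)·4 + 0.8093·4 = 1.2718.
u_3 = v_3 − 4.8107·q_1 − 1.2718·q_2 = (3.0819, 2.2982, 1.9064, 2.9708).
‖u_3‖ = 5.2192, so q_3 = (0.5905, 0.4403, 0.3653, 0.5692).
Qᵀb = (3.2071, 1.3874, -0.6118).
Back-substitute: x_3 = -0.6118/5.2192 = -0.1172.
x_2 = (1.3874 − 1.2718·(-0.1172))/4.9425 = 0.3109.
x_1 = (3.2071 + 2.1381·0.3109 − 4.8107·(-0.1172))/3.7417 = 1.1855.

x = (1.1855, 0.3109, -0.1172)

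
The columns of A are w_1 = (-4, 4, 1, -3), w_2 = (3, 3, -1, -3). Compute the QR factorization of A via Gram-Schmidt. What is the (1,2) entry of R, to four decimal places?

r_{12} = 1.2344

w_1 = (-4, 4, 1, -3); ‖w_1‖ = 6.4807, so e_1 = (-0.6172, 0.6172, 0.1543, -0.4629).
r_{12} = e_1·w_2 = 1.2344.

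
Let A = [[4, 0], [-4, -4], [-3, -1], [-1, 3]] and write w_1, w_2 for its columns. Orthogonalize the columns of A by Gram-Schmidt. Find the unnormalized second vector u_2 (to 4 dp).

u_2 = (-1.5238, -2.4762, 0.1429, 3.3810)

w_1 = (4, -4, -3, -1); ‖w_1‖ = 6.4807, so q_1 = (0.6172, -0.6172, -0.4629, -0.1543).
q_1·w_2 = 0.6172·0 + (-0.6172)·(-4) + (-0.4629)·(-1) + (-0.1543)·3 = 2.4689.
u_2 = w_2 − 2.4689·q_1 = (-1.5238, -2.4762, 0.1429, 3.3810).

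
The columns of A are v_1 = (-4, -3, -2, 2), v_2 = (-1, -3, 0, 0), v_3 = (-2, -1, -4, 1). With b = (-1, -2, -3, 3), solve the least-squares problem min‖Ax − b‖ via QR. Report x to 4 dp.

x = (0.2584, 0.0627, 0.6027)

v_1 = (-4, -3, -2, 2); ‖v_1‖ = 5.7446, so q_1 = (-0.6963, -0.5222, -0.3482, 0.3482).
q_1·v_2 = (-0.6963)·(-1) + (-0.5222)·(-3) + (-0.3482)·0 + 0.3482·0 = 2.2630.
u_2 = v_2 − 2.2630·q_1 = (0.5758, -1.8182, 0.7879, -0.7879).
‖u_2‖ = 2.2088, so q_2 = (0.2607, -0.8232, 0.3567, -0.3567).
q_1·v_3 = (-0.6963)·(-2) + (-0.5222)·(-1) + (-0.3482)·(-4) + 0.3482·1 = 3.6556; q_2·v_3 = 0.2607·(-2) + (-0.8232)·(-1) + 0.3567·(-4) + (-0.3567)·1 = -1.4817.
u_3 = v_3 − 3.6556·q_1 + 1.4817·q_2 = (0.9317, -0.3106, -2.1988, -0.8012).
‖u_3‖ = 2.5379, so q_3 = (0.3671, -0.1224, -0.8664, -0.3157).
Qᵀb = (3.8297, -0.7546, 1.5296).
Back-substitute: x_3 = 1.5296/2.5379 = 0.6027.
x_2 = (-0.7546 + 1.4817·0.6027)/2.2088 = 0.0627.
x_1 = (3.8297 − 2.2630·0.0627 − 3.6556·0.6027)/5.7446 = 0.2584.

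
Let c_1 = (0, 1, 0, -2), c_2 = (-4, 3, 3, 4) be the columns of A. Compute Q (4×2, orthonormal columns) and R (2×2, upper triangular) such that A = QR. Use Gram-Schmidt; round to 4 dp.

c_1 = (0, 1, 0, -2); ‖c_1‖ = 2.2361, so e_1 = (0.0000, 0.4472, 0.0000, -0.8944).
e_1·c_2 = 0.0000·(-4) + 0.4472·3 + 0.0000·3 + (-0.8944)·4 = -2.2361.
u_2 = c_2 + 2.2361·e_1 = (-4.0000, 4.0000, 3.0000, 2.0000).
‖u_2‖ = 6.7082, so e_2 = (-0.5963, 0.5963, 0.4472, 0.2981).

Q = [[0.0000, -0.5963], [0.4472, 0.5963], [0.0000, 0.4472], [-0.8944, 0.2981]], R = [[2.2361, -2.2361], [0.0000, 6.7082]]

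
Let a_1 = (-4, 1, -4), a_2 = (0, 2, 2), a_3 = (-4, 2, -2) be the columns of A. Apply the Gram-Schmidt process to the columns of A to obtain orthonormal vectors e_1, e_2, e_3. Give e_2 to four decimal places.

a_1 = (-4, 1, -4); ‖a_1‖ = 5.7446, so e_1 = (-0.6963, 0.1741, -0.6963).
e_1·a_2 = (-0.6963)·0 + 0.1741·2 + (-0.6963)·2 = -1.0445.
u_2 = a_2 + 1.0445·e_1 = (-0.7273, 2.1818, 1.2727).
‖u_2‖ = 2.6285, so e_2 = (-0.2767, 0.8301, 0.4842).

e_2 = (-0.2767, 0.8301, 0.4842)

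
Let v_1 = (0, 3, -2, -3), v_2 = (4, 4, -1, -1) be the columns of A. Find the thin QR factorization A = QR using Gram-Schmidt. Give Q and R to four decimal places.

e_1 = v_1/‖v_1‖ = (0, 3, -2, -3)/4.6904 = (0.0000, 0.6396, -0.4264, -0.6396).
r_{12} = e_1·v_2 = 3.6244.
u_2 = v_2 − 3.6244·e_1 = (4.0000, 1.6818, 0.5455, 1.3182).
‖u_2‖ = 4.5677, so e_2 = (0.8757, 0.3682, 0.1194, 0.2886).

Q = [[0.0000, 0.8757], [0.6396, 0.3682], [-0.4264, 0.1194], [-0.6396, 0.2886]], R = [[4.6904, 3.6244], [0.0000, 4.5677]]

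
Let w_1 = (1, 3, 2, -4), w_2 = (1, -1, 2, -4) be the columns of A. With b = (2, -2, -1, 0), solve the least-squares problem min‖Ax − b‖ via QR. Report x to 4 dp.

e_1 = w_1/‖w_1‖ = (1, 3, 2, -4)/5.4772 = (0.1826, 0.5477, 0.3651, -0.7303).
r_{12} = e_1·w_2 = 3.2863.
u_2 = w_2 − 3.2863·e_1 = (0.4000, -2.8000, 0.8000, -1.6000).
‖u_2‖ = 3.3466, so e_2 = (0.1195, -0.8367, 0.2390, -0.4781).
Qᵀb = (-1.0954, 1.6733).
Back-substitute: x_2 = 1.6733/3.3466 = 0.5000.
x_1 = (-1.0954 − 3.2863·0.5000)/5.4772 = -0.5000.

x = (-0.5000, 0.5000)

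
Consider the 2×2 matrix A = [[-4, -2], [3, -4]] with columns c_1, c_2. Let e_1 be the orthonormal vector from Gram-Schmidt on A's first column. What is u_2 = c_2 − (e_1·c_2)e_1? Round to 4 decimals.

c_1 = (-4, 3); ‖c_1‖ = 5.0000, so e_1 = (-0.8000, 0.6000).
e_1·c_2 = (-0.8000)·(-2) + 0.6000·(-4) = -0.8000.
u_2 = c_2 + 0.8000·e_1 = (-2.6400, -3.5200).

u_2 = (-2.6400, -3.5200)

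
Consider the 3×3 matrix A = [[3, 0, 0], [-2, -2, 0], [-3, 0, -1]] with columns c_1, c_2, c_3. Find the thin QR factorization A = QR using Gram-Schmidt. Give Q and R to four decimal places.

Q = [[0.6396, -0.3015, -0.7071], [-0.4264, -0.9045, 0.0000], [-0.6396, 0.3015, -0.7071]], R = [[4.6904, 0.8528, 0.6396], [0.0000, 1.8091, -0.3015], [0.0000, 0.0000, 0.7071]]

c_1 = (3, -2, -3); ‖c_1‖ = 4.6904, so q_1 = (0.6396, -0.4264, -0.6396).
q_1·c_2 = 0.6396·0 + (-0.4264)·(-2) + (-0.6396)·0 = 0.8528.
u_2 = c_2 − 0.8528·q_1 = (-0.5455, -1.6364, 0.5455).
‖u_2‖ = 1.8091, so q_2 = (-0.3015, -0.9045, 0.3015).
q_1·c_3 = 0.6396·0 + (-0.4264)·0 + (-0.6396)·(-1) = 0.6396; q_2·c_3 = (-0.3015)·0 + (-0.9045)·0 + 0.3015·(-1) = -0.3015.
u_3 = c_3 − 0.6396·q_1 + 0.3015·q_2 = (-0.5000, 0.0000, -0.5000).
‖u_3‖ = 0.7071, so q_3 = (-0.7071, 0.0000, -0.7071).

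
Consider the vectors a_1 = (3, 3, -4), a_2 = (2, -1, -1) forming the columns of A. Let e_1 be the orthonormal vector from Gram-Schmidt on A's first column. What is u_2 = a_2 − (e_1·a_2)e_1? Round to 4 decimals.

e_1 = a_1/‖a_1‖ = (3, 3, -4)/5.8310 = (0.5145, 0.5145, -0.6860).
r_{12} = e_1·a_2 = 1.2005.
u_2 = a_2 − 1.2005·e_1 = (1.3824, -1.6176, -0.1765).

u_2 = (1.3824, -1.6176, -0.1765)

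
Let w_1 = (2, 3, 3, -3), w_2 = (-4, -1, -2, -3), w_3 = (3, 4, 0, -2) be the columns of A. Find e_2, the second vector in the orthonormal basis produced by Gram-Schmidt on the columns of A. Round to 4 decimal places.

e_2 = (-0.6591, -0.0427, -0.2319, -0.7141)

w_1 = (2, 3, 3, -3); ‖w_1‖ = 5.5678, so e_1 = (0.3592, 0.5388, 0.5388, -0.5388).
e_1·w_2 = 0.3592·(-4) + 0.5388·(-1) + 0.5388·(-2) + (-0.5388)·(-3) = -1.4368.
u_2 = w_2 + 1.4368·e_1 = (-3.4839, -0.2258, -1.2258, -3.7742).
‖u_2‖ = 5.2854, so e_2 = (-0.6591, -0.0427, -0.2319, -0.7141).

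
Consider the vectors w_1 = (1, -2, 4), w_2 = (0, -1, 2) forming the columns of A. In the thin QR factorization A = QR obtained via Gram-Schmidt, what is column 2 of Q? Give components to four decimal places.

w_1 = (1, -2, 4); ‖w_1‖ = 4.5826, so q_1 = (0.2182, -0.4364, 0.8729).
q_1·w_2 = 0.2182·0 + (-0.4364)·(-1) + 0.8729·2 = 2.1822.
u_2 = w_2 − 2.1822·q_1 = (-0.4762, -0.0476, 0.0952).
‖u_2‖ = 0.4880, so q_2 = (-0.9759, -0.0976, 0.1952).

q_2 = (-0.9759, -0.0976, 0.1952)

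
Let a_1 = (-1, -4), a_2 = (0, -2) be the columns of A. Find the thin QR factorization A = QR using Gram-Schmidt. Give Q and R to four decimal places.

Q = [[-0.2425, 0.9701], [-0.9701, -0.2425]], R = [[4.1231, 1.9403], [0.0000, 0.4851]]

a_1 = (-1, -4); ‖a_1‖ = 4.1231, so q_1 = (-0.2425, -0.9701).
q_1·a_2 = (-0.2425)·0 + (-0.9701)·(-2) = 1.9403.
u_2 = a_2 − 1.9403·q_1 = (0.4706, -0.1176).
‖u_2‖ = 0.4851, so q_2 = (0.9701, -0.2425).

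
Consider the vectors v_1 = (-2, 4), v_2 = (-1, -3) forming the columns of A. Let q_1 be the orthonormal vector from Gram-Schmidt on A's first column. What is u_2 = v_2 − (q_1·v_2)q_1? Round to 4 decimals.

u_2 = (-2.0000, -1.0000)

v_1 = (-2, 4); ‖v_1‖ = 4.4721, so q_1 = (-0.4472, 0.8944).
q_1·v_2 = (-0.4472)·(-1) + 0.8944·(-3) = -2.2361.
u_2 = v_2 + 2.2361·q_1 = (-2.0000, -1.0000).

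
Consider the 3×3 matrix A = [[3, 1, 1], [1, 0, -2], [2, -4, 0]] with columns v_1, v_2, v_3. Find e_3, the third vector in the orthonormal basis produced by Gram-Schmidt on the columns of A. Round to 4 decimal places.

e_1 = v_1/‖v_1‖ = (3, 1, 2)/3.7417 = (0.8018, 0.2673, 0.5345).
r_{12} = e_1·v_2 = -1.3363.
u_2 = v_2 + 1.3363·e_1 = (2.0714, 0.3571, -3.2857).
‖u_2‖ = 3.9005, so e_2 = (0.5311, 0.0916, -0.8424).
r_{13} = e_1·v_3 = 0.2673; r_{23} = e_2·v_3 = 0.3479.
u_3 = v_3 − 0.2673·e_1 − 0.3479·e_2 = (0.6009, -2.1033, 0.1502).
‖u_3‖ = 2.1926, so e_3 = (0.2741, -0.9593, 0.0685).

e_3 = (0.2741, -0.9593, 0.0685)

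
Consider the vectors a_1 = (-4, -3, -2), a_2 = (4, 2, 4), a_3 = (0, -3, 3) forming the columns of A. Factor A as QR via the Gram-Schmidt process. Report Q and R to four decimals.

a_1 = (-4, -3, -2); ‖a_1‖ = 5.3852, so e_1 = (-0.7428, -0.5571, -0.3714).
e_1·a_2 = (-0.7428)·4 + (-0.5571)·2 + (-0.3714)·4 = -5.5709.
u_2 = a_2 + 5.5709·e_1 = (-0.1379, -1.1034, 1.9310).
‖u_2‖ = 2.2283, so e_2 = (-0.0619, -0.4952, 0.8666).
e_1·a_3 = (-0.7428)·0 + (-0.5571)·(-3) + (-0.3714)·3 = 0.5571; e_2·a_3 = (-0.0619)·0 + (-0.4952)·(-3) + 0.8666·3 = 4.0853.
u_3 = a_3 − 0.5571·e_1 − 4.0853·e_2 = (0.6667, -0.6667, -0.3333).
‖u_3‖ = 1.0000, so e_3 = (0.6667, -0.6667, -0.3333).

Q = [[-0.7428, -0.0619, 0.6667], [-0.5571, -0.4952, -0.6667], [-0.3714, 0.8666, -0.3333]], R = [[5.3852, -5.5709, 0.5571], [0.0000, 2.2283, 4.0853], [0.0000, 0.0000, 1.0000]]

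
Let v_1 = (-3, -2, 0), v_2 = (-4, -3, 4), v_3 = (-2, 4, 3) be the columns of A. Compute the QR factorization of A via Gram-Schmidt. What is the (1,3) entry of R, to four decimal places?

r_{13} = -0.5547

v_1 = (-3, -2, 0); ‖v_1‖ = 3.6056, so e_1 = (-0.8321, -0.5547, 0.0000).
r_{13} = e_1·v_3 = -0.5547.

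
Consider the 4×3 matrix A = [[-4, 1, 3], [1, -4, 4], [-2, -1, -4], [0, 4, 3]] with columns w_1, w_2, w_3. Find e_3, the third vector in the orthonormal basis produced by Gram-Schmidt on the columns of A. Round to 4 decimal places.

w_1 = (-4, 1, -2, 0); ‖w_1‖ = 4.5826, so e_1 = (-0.8729, 0.2182, -0.4364, 0.0000).
e_1·w_2 = (-0.8729)·1 + 0.2182·(-4) + (-0.4364)·(-1) + 0.0000·4 = -1.3093.
u_2 = w_2 + 1.3093·e_1 = (-0.1429, -3.7143, -1.5714, 4.0000).
‖u_2‖ = 5.6821, so e_2 = (-0.0251, -0.6537, -0.2766, 0.7040).
e_1·w_3 = (-0.8729)·3 + 0.2182·4 + (-0.4364)·(-4) + 0.0000·3 = 0.0000; e_2·w_3 = (-0.0251)·3 + (-0.6537)·4 + (-0.2766)·(-4) + 0.7040·3 = 0.5280.
u_3 = w_3 + 0.0000·e_1 − 0.5280·e_2 = (3.0133, 4.3451, -3.8540, 2.6283).
‖u_3‖ = 7.0513, so e_3 = (0.4273, 0.6162, -0.5466, 0.3727).

e_3 = (0.4273, 0.6162, -0.5466, 0.3727)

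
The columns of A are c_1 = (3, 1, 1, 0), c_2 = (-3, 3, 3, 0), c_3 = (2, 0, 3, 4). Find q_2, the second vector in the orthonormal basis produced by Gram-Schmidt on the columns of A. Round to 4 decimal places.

q_2 = (-0.4264, 0.6396, 0.6396, 0.0000)

c_1 = (3, 1, 1, 0); ‖c_1‖ = 3.3166, so q_1 = (0.9045, 0.3015, 0.3015, 0.0000).
q_1·c_2 = 0.9045·(-3) + 0.3015·3 + 0.3015·3 + 0.0000·0 = -0.9045.
u_2 = c_2 + 0.9045·q_1 = (-2.1818, 3.2727, 3.2727, 0.0000).
‖u_2‖ = 5.1168, so q_2 = (-0.4264, 0.6396, 0.6396, 0.0000).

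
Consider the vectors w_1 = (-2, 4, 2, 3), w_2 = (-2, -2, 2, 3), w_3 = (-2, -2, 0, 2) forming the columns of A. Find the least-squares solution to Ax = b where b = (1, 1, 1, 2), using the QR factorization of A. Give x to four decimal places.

w_1 = (-2, 4, 2, 3); ‖w_1‖ = 5.7446, so e_1 = (-0.3482, 0.6963, 0.3482, 0.5222).
e_1·w_2 = (-0.3482)·(-2) + 0.6963·(-2) + 0.3482·2 + 0.5222·3 = 1.5667.
u_2 = w_2 − 1.5667·e_1 = (-1.4545, -3.0909, 1.4545, 2.1818).
‖u_2‖ = 4.3064, so e_2 = (-0.3378, -0.7177, 0.3378, 0.5066).
e_1·w_3 = (-0.3482)·(-2) + 0.6963·(-2) + 0.3482·0 + 0.5222·2 = 0.3482; e_2·w_3 = (-0.3378)·(-2) + (-0.7177)·(-2) + 0.3378·0 + 0.5066·2 = 3.1243.
u_3 = w_3 − 0.3482·e_1 − 3.1243·e_2 = (-0.8235, 0.0000, -1.1765, 0.2353).
‖u_3‖ = 1.4552, so e_3 = (-0.5659, 0.0000, -0.8085, 0.1617).
Qᵀb = (1.7408, 0.2955, -1.0510).
Back-substitute: x_3 = -1.0510/1.4552 = -0.7222.
x_2 = (0.2955 − 3.1243·(-0.7222))/4.3064 = 0.5926.
x_1 = (1.7408 − 1.5667·0.5926 − 0.3482·(-0.7222))/5.7446 = 0.1852.

x = (0.1852, 0.5926, -0.7222)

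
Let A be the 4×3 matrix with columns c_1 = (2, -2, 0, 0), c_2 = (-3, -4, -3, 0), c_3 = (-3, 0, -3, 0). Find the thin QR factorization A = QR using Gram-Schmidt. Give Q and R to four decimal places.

Q = [[0.7071, -0.6047, 0.3665], [-0.7071, -0.6047, 0.3665], [0.0000, -0.5183, -0.8552], [0.0000, 0.0000, 0.0000]], R = [[2.8284, 0.7071, -2.1213], [0.0000, 5.7879, 3.3691], [0.0000, 0.0000, 1.4660]]

q_1 = c_1/‖c_1‖ = (2, -2, 0, 0)/2.8284 = (0.7071, -0.7071, 0.0000, 0.0000).
r_{12} = q_1·c_2 = 0.7071.
u_2 = c_2 − 0.7071·q_1 = (-3.5000, -3.5000, -3.0000, 0.0000).
‖u_2‖ = 5.7879, so q_2 = (-0.6047, -0.6047, -0.5183, 0.0000).
r_{13} = q_1·c_3 = -2.1213; r_{23} = q_2·c_3 = 3.3691.
u_3 = c_3 + 2.1213·q_1 − 3.3691·q_2 = (0.5373, 0.5373, -1.2537, 0.0000).
‖u_3‖ = 1.4660, so q_3 = (0.3665, 0.3665, -0.8552, 0.0000).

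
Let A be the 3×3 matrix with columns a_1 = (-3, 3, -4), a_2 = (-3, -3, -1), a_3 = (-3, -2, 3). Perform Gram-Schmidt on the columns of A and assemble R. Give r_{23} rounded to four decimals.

a_1 = (-3, 3, -4); ‖a_1‖ = 5.8310, so e_1 = (-0.5145, 0.5145, -0.6860).
e_1·a_2 = (-0.5145)·(-3) + 0.5145·(-3) + (-0.6860)·(-1) = 0.6860.
u_2 = a_2 − 0.6860·e_1 = (-2.6471, -3.3529, -0.5294).
‖u_2‖ = 4.3046, so e_2 = (-0.6149, -0.7789, -0.1230).
r_{23} = e_2·a_3 = 3.0337.

r_{23} = 3.0337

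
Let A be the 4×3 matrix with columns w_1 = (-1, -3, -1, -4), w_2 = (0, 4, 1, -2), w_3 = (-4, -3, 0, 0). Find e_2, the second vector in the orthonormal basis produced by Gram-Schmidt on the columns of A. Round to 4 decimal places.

e_1 = w_1/‖w_1‖ = (-1, -3, -1, -4)/5.1962 = (-0.1925, -0.5774, -0.1925, -0.7698).
r_{12} = e_1·w_2 = -0.9623.
u_2 = w_2 + 0.9623·e_1 = (-0.1852, 3.4444, 0.8148, -2.7407).
‖u_2‖ = 4.4804, so e_2 = (-0.0413, 0.7688, 0.1819, -0.6117).

e_2 = (-0.0413, 0.7688, 0.1819, -0.6117)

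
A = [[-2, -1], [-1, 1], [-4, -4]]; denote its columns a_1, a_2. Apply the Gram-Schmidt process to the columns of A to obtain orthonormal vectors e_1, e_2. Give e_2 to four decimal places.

a_1 = (-2, -1, -4); ‖a_1‖ = 4.5826, so e_1 = (-0.4364, -0.2182, -0.8729).
e_1·a_2 = (-0.4364)·(-1) + (-0.2182)·1 + (-0.8729)·(-4) = 3.7097.
u_2 = a_2 − 3.7097·e_1 = (0.6190, 1.8095, -0.7619).
‖u_2‖ = 2.0587, so e_2 = (0.3007, 0.8790, -0.3701).

e_2 = (0.3007, 0.8790, -0.3701)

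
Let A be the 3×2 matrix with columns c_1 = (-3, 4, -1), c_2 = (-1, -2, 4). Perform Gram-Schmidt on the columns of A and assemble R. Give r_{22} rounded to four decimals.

c_1 = (-3, 4, -1); ‖c_1‖ = 5.0990, so q_1 = (-0.5883, 0.7845, -0.1961).
q_1·c_2 = (-0.5883)·(-1) + 0.7845·(-2) + (-0.1961)·4 = -1.7650.
u_2 = c_2 + 1.7650·q_1 = (-2.0385, -0.6154, 3.6538).
r_{22} = ‖u_2‖ = 4.2290.

r_{22} = 4.2290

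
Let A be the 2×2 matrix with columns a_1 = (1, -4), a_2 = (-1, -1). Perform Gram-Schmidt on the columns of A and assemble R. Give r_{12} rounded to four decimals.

r_{12} = 0.7276

a_1 = (1, -4); ‖a_1‖ = 4.1231, so q_1 = (0.2425, -0.9701).
r_{12} = q_1·a_2 = 0.7276.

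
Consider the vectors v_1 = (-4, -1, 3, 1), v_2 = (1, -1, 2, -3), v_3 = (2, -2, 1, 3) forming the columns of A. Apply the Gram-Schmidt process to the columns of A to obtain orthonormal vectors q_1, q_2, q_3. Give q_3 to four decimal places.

q_1 = v_1/‖v_1‖ = (-4, -1, 3, 1)/5.1962 = (-0.7698, -0.1925, 0.5774, 0.1925).
r_{12} = q_1·v_2 = 0.0000.
u_2 = v_2 + 0.0000·q_1 = (1.0000, -1.0000, 2.0000, -3.0000).
‖u_2‖ = 3.8730, so q_2 = (0.2582, -0.2582, 0.5164, -0.7746).
r_{13} = q_1·v_3 = 0.0000; r_{23} = q_2·v_3 = -0.7746.
u_3 = v_3 − 0.0000·q_1 + 0.7746·q_2 = (2.2000, -2.2000, 1.4000, 2.4000).
‖u_3‖ = 4.1713, so q_3 = (0.5274, -0.5274, 0.3356, 0.5754).

q_3 = (0.5274, -0.5274, 0.3356, 0.5754)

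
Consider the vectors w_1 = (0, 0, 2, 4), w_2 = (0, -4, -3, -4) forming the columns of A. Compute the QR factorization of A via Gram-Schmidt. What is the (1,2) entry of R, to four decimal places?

q_1 = w_1/‖w_1‖ = (0, 0, 2, 4)/4.4721 = (0.0000, 0.0000, 0.4472, 0.8944).
r_{12} = q_1·w_2 = -4.9193.

r_{12} = -4.9193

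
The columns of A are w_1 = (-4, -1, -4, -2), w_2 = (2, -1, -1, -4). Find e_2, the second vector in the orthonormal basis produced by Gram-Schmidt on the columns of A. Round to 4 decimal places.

e_2 = (0.5502, -0.1873, -0.0995, -0.8077)

w_1 = (-4, -1, -4, -2); ‖w_1‖ = 6.0828, so e_1 = (-0.6576, -0.1644, -0.6576, -0.3288).
e_1·w_2 = (-0.6576)·2 + (-0.1644)·(-1) + (-0.6576)·(-1) + (-0.3288)·(-4) = 0.8220.
u_2 = w_2 − 0.8220·e_1 = (2.5405, -0.8649, -0.4595, -3.7297).
‖u_2‖ = 4.6178, so e_2 = (0.5502, -0.1873, -0.0995, -0.8077).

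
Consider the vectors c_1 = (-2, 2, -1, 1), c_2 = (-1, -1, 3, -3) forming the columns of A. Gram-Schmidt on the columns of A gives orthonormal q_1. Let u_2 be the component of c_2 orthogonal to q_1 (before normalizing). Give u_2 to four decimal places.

c_1 = (-2, 2, -1, 1); ‖c_1‖ = 3.1623, so q_1 = (-0.6325, 0.6325, -0.3162, 0.3162).
q_1·c_2 = (-0.6325)·(-1) + 0.6325·(-1) + (-0.3162)·3 + 0.3162·(-3) = -1.8974.
u_2 = c_2 + 1.8974·q_1 = (-2.2000, 0.2000, 2.4000, -2.4000).

u_2 = (-2.2000, 0.2000, 2.4000, -2.4000)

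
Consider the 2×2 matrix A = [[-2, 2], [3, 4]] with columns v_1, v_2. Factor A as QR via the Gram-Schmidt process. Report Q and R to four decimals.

Q = [[-0.5547, 0.8321], [0.8321, 0.5547]], R = [[3.6056, 2.2188], [0.0000, 3.8829]]

v_1 = (-2, 3); ‖v_1‖ = 3.6056, so q_1 = (-0.5547, 0.8321).
q_1·v_2 = (-0.5547)·2 + 0.8321·4 = 2.2188.
u_2 = v_2 − 2.2188·q_1 = (3.2308, 2.1538).
‖u_2‖ = 3.8829, so q_2 = (0.8321, 0.5547).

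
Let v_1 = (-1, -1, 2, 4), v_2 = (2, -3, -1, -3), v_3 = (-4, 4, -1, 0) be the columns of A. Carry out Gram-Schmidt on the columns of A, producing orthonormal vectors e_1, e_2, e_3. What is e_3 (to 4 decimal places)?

e_3 = (-0.8953, -0.3294, -0.2319, -0.1902)

v_1 = (-1, -1, 2, 4); ‖v_1‖ = 4.6904, so e_1 = (-0.2132, -0.2132, 0.4264, 0.8528).
e_1·v_2 = (-0.2132)·2 + (-0.2132)·(-3) + 0.4264·(-1) + 0.8528·(-3) = -2.7716.
u_2 = v_2 + 2.7716·e_1 = (1.4091, -3.5909, 0.1818, -0.6364).
‖u_2‖ = 3.9138, so e_2 = (0.3600, -0.9175, 0.0465, -0.1626).
e_1·v_3 = (-0.2132)·(-4) + (-0.2132)·4 + 0.4264·(-1) + 0.8528·0 = -0.4264; e_2·v_3 = 0.3600·(-4) + (-0.9175)·4 + 0.0465·(-1) + (-0.1626)·0 = -5.1565.
u_3 = v_3 + 0.4264·e_1 + 5.1565·e_2 = (-2.2344, -0.8220, -0.5786, -0.4748).
‖u_3‖ = 2.4957, so e_3 = (-0.8953, -0.3294, -0.2319, -0.1902).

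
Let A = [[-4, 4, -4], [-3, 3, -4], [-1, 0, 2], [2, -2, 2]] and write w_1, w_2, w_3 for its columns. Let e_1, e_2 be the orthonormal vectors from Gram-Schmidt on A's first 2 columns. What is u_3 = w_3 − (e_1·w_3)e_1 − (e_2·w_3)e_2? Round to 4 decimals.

w_1 = (-4, -3, -1, 2); ‖w_1‖ = 5.4772, so e_1 = (-0.7303, -0.5477, -0.1826, 0.3651).
e_1·w_2 = (-0.7303)·4 + (-0.5477)·3 + (-0.1826)·0 + 0.3651·(-2) = -5.2947.
u_2 = w_2 + 5.2947·e_1 = (0.1333, 0.1000, -0.9667, -0.0667).
‖u_2‖ = 0.9832, so e_2 = (0.1356, 0.1017, -0.9832, -0.0678).
e_1·w_3 = (-0.7303)·(-4) + (-0.5477)·(-4) + (-0.1826)·2 + 0.3651·2 = 5.4772; e_2·w_3 = 0.1356·(-4) + 0.1017·(-4) + (-0.9832)·2 + (-0.0678)·2 = -3.0513.
u_3 = w_3 − 5.4772·e_1 + 3.0513·e_2 = (0.4138, -0.6897, 0.0000, -0.2069).

u_3 = (0.4138, -0.6897, 0.0000, -0.2069)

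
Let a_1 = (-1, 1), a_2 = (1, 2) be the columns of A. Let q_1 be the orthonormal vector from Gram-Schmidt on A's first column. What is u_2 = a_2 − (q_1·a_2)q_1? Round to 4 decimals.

a_1 = (-1, 1); ‖a_1‖ = 1.4142, so q_1 = (-0.7071, 0.7071).
q_1·a_2 = (-0.7071)·1 + 0.7071·2 = 0.7071.
u_2 = a_2 − 0.7071·q_1 = (1.5000, 1.5000).

u_2 = (1.5000, 1.5000)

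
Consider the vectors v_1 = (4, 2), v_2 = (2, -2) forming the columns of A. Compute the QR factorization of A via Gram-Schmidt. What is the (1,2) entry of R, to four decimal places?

r_{12} = 0.8944

v_1 = (4, 2); ‖v_1‖ = 4.4721, so e_1 = (0.8944, 0.4472).
r_{12} = e_1·v_2 = 0.8944.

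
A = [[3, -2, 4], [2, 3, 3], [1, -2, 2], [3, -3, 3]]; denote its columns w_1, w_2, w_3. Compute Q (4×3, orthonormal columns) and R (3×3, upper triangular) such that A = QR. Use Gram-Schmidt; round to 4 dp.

e_1 = w_1/‖w_1‖ = (3, 2, 1, 3)/4.7958 = (0.6255, 0.4170, 0.2085, 0.6255).
r_{12} = e_1·w_2 = -2.2937.
u_2 = w_2 + 2.2937·e_1 = (-0.5652, 3.9565, -1.5217, -1.5652).
‖u_2‖ = 4.5540, so e_2 = (-0.1241, 0.8688, -0.3342, -0.3437).
r_{13} = e_1·w_3 = 6.0469; r_{23} = e_2·w_3 = 0.4105.
u_3 = w_3 − 6.0469·e_1 − 0.4105·e_2 = (0.2683, 0.1216, 0.8763, -0.6415).
‖u_3‖ = 1.1253, so e_3 = (0.2385, 0.1081, 0.7788, -0.5701).

Q = [[0.6255, -0.1241, 0.2385], [0.4170, 0.8688, 0.1081], [0.2085, -0.3342, 0.7788], [0.6255, -0.3437, -0.5701]], R = [[4.7958, -2.2937, 6.0469], [0.0000, 4.5540, 0.4105], [0.0000, 0.0000, 1.1253]]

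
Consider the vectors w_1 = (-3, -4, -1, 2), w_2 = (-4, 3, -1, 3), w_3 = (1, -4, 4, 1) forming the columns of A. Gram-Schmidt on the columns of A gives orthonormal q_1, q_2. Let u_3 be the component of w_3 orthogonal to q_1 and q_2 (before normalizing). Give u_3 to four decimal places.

u_3 = (0.1648, -0.2268, 3.9171, 1.7522)

w_1 = (-3, -4, -1, 2); ‖w_1‖ = 5.4772, so q_1 = (-0.5477, -0.7303, -0.1826, 0.3651).
q_1·w_2 = (-0.5477)·(-4) + (-0.7303)·3 + (-0.1826)·(-1) + 0.3651·3 = 1.2780.
u_2 = w_2 − 1.2780·q_1 = (-3.3000, 3.9333, -0.7667, 2.5333).
‖u_2‖ = 5.7764, so q_2 = (-0.5713, 0.6809, -0.1327, 0.4386).
q_1·w_3 = (-0.5477)·1 + (-0.7303)·(-4) + (-0.1826)·4 + 0.3651·1 = 2.0083; q_2·w_3 = (-0.5713)·1 + 0.6809·(-4) + (-0.1327)·4 + 0.4386·1 = -3.3874.
u_3 = w_3 − 2.0083·q_1 + 3.3874·q_2 = (0.1648, -0.2268, 3.9171, 1.7522).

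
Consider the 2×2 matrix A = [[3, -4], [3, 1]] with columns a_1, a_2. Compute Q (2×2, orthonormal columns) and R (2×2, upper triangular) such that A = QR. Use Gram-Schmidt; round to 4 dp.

Q = [[0.7071, -0.7071], [0.7071, 0.7071]], R = [[4.2426, -2.1213], [0.0000, 3.5355]]

a_1 = (3, 3); ‖a_1‖ = 4.2426, so q_1 = (0.7071, 0.7071).
q_1·a_2 = 0.7071·(-4) + 0.7071·1 = -2.1213.
u_2 = a_2 + 2.1213·q_1 = (-2.5000, 2.5000).
‖u_2‖ = 3.5355, so q_2 = (-0.7071, 0.7071).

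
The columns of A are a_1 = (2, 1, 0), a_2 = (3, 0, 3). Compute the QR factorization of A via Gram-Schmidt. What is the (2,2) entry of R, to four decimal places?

r_{22} = 3.2863

q_1 = a_1/‖a_1‖ = (2, 1, 0)/2.2361 = (0.8944, 0.4472, 0.0000).
r_{12} = q_1·a_2 = 2.6833.
u_2 = a_2 − 2.6833·q_1 = (0.6000, -1.2000, 3.0000).
r_{22} = ‖u_2‖ = 3.2863.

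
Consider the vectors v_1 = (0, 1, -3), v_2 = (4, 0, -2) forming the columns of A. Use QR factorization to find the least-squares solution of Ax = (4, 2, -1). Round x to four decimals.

x = (-0.0488, 0.9146)

v_1 = (0, 1, -3); ‖v_1‖ = 3.1623, so e_1 = (0.0000, 0.3162, -0.9487).
e_1·v_2 = 0.0000·4 + 0.3162·0 + (-0.9487)·(-2) = 1.8974.
u_2 = v_2 − 1.8974·e_1 = (4.0000, -0.6000, -0.2000).
‖u_2‖ = 4.0497, so e_2 = (0.9877, -0.1482, -0.0494).
Qᵀb = (1.5811, 3.7040).
Back-substitute: x_2 = 3.7040/4.0497 = 0.9146.
x_1 = (1.5811 − 1.8974·0.9146)/3.1623 = -0.0488.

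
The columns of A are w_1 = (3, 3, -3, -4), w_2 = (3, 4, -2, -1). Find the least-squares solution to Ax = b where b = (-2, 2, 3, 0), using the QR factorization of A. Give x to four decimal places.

x = (-0.4438, 0.3252)

w_1 = (3, 3, -3, -4); ‖w_1‖ = 6.5574, so q_1 = (0.4575, 0.4575, -0.4575, -0.6100).
q_1·w_2 = 0.4575·3 + 0.4575·4 + (-0.4575)·(-2) + (-0.6100)·(-1) = 4.7275.
u_2 = w_2 − 4.7275·q_1 = (0.8372, 1.8372, 0.1628, 1.8837).
‖u_2‖ = 2.7661, so q_2 = (0.3027, 0.6642, 0.0589, 0.6810).
Qᵀb = (-1.3725, 0.8996).
Back-substitute: x_2 = 0.8996/2.7661 = 0.3252.
x_1 = (-1.3725 − 4.7275·0.3252)/6.5574 = -0.4438.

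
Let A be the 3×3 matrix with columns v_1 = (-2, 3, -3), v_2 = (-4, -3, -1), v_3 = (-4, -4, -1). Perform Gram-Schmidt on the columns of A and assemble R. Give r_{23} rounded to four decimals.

r_{23} = 5.7253

e_1 = v_1/‖v_1‖ = (-2, 3, -3)/4.6904 = (-0.4264, 0.6396, -0.6396).
r_{12} = e_1·v_2 = 0.4264.
u_2 = v_2 − 0.4264·e_1 = (-3.8182, -3.2727, -0.7273).
‖u_2‖ = 5.0812, so e_2 = (-0.7514, -0.6441, -0.1431).
r_{23} = e_2·v_3 = 5.7253.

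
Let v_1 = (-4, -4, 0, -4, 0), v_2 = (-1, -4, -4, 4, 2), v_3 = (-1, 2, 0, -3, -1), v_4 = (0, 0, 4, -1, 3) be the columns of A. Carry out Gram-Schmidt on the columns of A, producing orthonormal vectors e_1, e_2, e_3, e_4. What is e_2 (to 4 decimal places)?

v_1 = (-4, -4, 0, -4, 0); ‖v_1‖ = 6.9282, so e_1 = (-0.5774, -0.5774, 0.0000, -0.5774, 0.0000).
e_1·v_2 = (-0.5774)·(-1) + (-0.5774)·(-4) + 0.0000·(-4) + (-0.5774)·4 + 0.0000·2 = 0.5774.
u_2 = v_2 − 0.5774·e_1 = (-0.6667, -3.6667, -4.0000, 4.3333, 2.0000).
‖u_2‖ = 7.2572, so e_2 = (-0.0919, -0.5052, -0.5512, 0.5971, 0.2756).

e_2 = (-0.0919, -0.5052, -0.5512, 0.5971, 0.2756)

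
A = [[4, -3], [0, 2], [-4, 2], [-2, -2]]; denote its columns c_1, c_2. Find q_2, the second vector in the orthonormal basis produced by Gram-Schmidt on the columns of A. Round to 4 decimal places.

q_2 = (-0.3280, 0.5367, 0.0596, -0.7752)

c_1 = (4, 0, -4, -2); ‖c_1‖ = 6.0000, so q_1 = (0.6667, 0.0000, -0.6667, -0.3333).
q_1·c_2 = 0.6667·(-3) + 0.0000·2 + (-0.6667)·2 + (-0.3333)·(-2) = -2.6667.
u_2 = c_2 + 2.6667·q_1 = (-1.2222, 2.0000, 0.2222, -2.8889).
‖u_2‖ = 3.7268, so q_2 = (-0.3280, 0.5367, 0.0596, -0.7752).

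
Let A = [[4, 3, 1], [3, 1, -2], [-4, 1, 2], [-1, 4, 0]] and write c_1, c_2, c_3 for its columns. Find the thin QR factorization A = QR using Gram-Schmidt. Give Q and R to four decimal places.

Q = [[0.6172, 0.4591, 0.6370], [0.4629, 0.0984, -0.5726], [-0.6172, 0.3279, 0.3106], [-0.1543, 0.8198, -0.4123]], R = [[6.4807, 1.0801, -1.5430], [0.0000, 5.0827, 0.9182], [0.0000, 0.0000, 2.4033]]

c_1 = (4, 3, -4, -1); ‖c_1‖ = 6.4807, so q_1 = (0.6172, 0.4629, -0.6172, -0.1543).
q_1·c_2 = 0.6172·3 + 0.4629·1 + (-0.6172)·1 + (-0.1543)·4 = 1.0801.
u_2 = c_2 − 1.0801·q_1 = (2.3333, 0.5000, 1.6667, 4.1667).
‖u_2‖ = 5.0827, so q_2 = (0.4591, 0.0984, 0.3279, 0.8198).
q_1·c_3 = 0.6172·1 + 0.4629·(-2) + (-0.6172)·2 + (-0.1543)·0 = -1.5430; q_2·c_3 = 0.4591·1 + 0.0984·(-2) + 0.3279·2 + 0.8198·0 = 0.9182.
u_3 = c_3 + 1.5430·q_1 − 0.9182·q_2 = (1.5309, -1.3760, 0.7465, -0.9908).
‖u_3‖ = 2.4033, so q_3 = (0.6370, -0.5726, 0.3106, -0.4123).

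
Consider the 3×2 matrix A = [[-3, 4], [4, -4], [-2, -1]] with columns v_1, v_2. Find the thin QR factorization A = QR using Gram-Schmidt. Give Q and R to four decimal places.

Q = [[-0.5571, 0.4210], [0.7428, -0.1329], [-0.3714, -0.8973]], R = [[5.3852, -4.8281], [0.0000, 3.1128]]

v_1 = (-3, 4, -2); ‖v_1‖ = 5.3852, so e_1 = (-0.5571, 0.7428, -0.3714).
e_1·v_2 = (-0.5571)·4 + 0.7428·(-4) + (-0.3714)·(-1) = -4.8281.
u_2 = v_2 + 4.8281·e_1 = (1.3103, -0.4138, -2.7931).
‖u_2‖ = 3.1128, so e_2 = (0.4210, -0.1329, -0.8973).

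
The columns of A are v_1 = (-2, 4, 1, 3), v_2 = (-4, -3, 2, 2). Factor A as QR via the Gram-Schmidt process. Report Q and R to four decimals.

v_1 = (-2, 4, 1, 3); ‖v_1‖ = 5.4772, so e_1 = (-0.3651, 0.7303, 0.1826, 0.5477).
e_1·v_2 = (-0.3651)·(-4) + 0.7303·(-3) + 0.1826·2 + 0.5477·2 = 0.7303.
u_2 = v_2 − 0.7303·e_1 = (-3.7333, -3.5333, 1.8667, 1.6000).
‖u_2‖ = 5.6980, so e_2 = (-0.6552, -0.6201, 0.3276, 0.2808).

Q = [[-0.3651, -0.6552], [0.7303, -0.6201], [0.1826, 0.3276], [0.5477, 0.2808]], R = [[5.4772, 0.7303], [0.0000, 5.6980]]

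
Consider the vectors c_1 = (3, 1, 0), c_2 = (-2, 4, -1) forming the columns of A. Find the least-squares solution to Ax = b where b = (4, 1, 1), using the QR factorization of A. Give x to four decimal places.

e_1 = c_1/‖c_1‖ = (3, 1, 0)/3.1623 = (0.9487, 0.3162, 0.0000).
r_{12} = e_1·c_2 = -0.6325.
u_2 = c_2 + 0.6325·e_1 = (-1.4000, 4.2000, -1.0000).
‖u_2‖ = 4.5387, so e_2 = (-0.3085, 0.9254, -0.2203).
Qᵀb = (4.1110, -0.5288).
Back-substitute: x_2 = -0.5288/4.5387 = -0.1165.
x_1 = (4.1110 + 0.6325·(-0.1165))/3.1623 = 1.2767.

x = (1.2767, -0.1165)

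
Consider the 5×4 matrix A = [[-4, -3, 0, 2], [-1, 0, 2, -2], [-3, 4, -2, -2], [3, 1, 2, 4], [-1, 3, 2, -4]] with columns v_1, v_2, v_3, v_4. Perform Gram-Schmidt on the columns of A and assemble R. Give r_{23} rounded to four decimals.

v_1 = (-4, -1, -3, 3, -1); ‖v_1‖ = 6.0000, so e_1 = (-0.6667, -0.1667, -0.5000, 0.5000, -0.1667).
e_1·v_2 = (-0.6667)·(-3) + (-0.1667)·0 + (-0.5000)·4 + 0.5000·1 + (-0.1667)·3 = 0.0000.
u_2 = v_2 − 0.0000·e_1 = (-3.0000, 0.0000, 4.0000, 1.0000, 3.0000).
‖u_2‖ = 5.9161, so e_2 = (-0.5071, 0.0000, 0.6761, 0.1690, 0.5071).
r_{23} = e_2·v_3 = 0.0000.

r_{23} = 0.0000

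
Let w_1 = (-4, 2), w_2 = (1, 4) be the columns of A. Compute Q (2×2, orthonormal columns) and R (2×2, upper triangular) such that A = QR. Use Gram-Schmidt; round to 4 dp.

w_1 = (-4, 2); ‖w_1‖ = 4.4721, so q_1 = (-0.8944, 0.4472).
q_1·w_2 = (-0.8944)·1 + 0.4472·4 = 0.8944.
u_2 = w_2 − 0.8944·q_1 = (1.8000, 3.6000).
‖u_2‖ = 4.0249, so q_2 = (0.4472, 0.8944).

Q = [[-0.8944, 0.4472], [0.4472, 0.8944]], R = [[4.4721, 0.8944], [0.0000, 4.0249]]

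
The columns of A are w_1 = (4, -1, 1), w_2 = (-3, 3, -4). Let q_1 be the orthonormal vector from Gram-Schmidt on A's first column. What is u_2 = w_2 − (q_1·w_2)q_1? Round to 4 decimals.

w_1 = (4, -1, 1); ‖w_1‖ = 4.2426, so q_1 = (0.9428, -0.2357, 0.2357).
q_1·w_2 = 0.9428·(-3) + (-0.2357)·3 + 0.2357·(-4) = -4.4783.
u_2 = w_2 + 4.4783·q_1 = (1.2222, 1.9444, -2.9444).

u_2 = (1.2222, 1.9444, -2.9444)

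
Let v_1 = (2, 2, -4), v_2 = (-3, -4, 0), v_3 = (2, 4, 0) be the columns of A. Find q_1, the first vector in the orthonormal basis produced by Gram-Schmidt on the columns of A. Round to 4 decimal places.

q_1 = (0.4082, 0.4082, -0.8165)

v_1 = (2, 2, -4); ‖v_1‖ = 4.8990, so q_1 = (0.4082, 0.4082, -0.8165).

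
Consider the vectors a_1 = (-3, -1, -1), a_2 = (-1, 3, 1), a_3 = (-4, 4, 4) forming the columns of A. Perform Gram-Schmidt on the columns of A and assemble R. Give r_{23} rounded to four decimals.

e_1 = a_1/‖a_1‖ = (-3, -1, -1)/3.3166 = (-0.9045, -0.3015, -0.3015).
r_{12} = e_1·a_2 = -0.3015.
u_2 = a_2 + 0.3015·e_1 = (-1.2727, 2.9091, 0.9091).
‖u_2‖ = 3.3029, so e_2 = (-0.3853, 0.8808, 0.2752).
r_{23} = e_2·a_3 = 6.1654.

r_{23} = 6.1654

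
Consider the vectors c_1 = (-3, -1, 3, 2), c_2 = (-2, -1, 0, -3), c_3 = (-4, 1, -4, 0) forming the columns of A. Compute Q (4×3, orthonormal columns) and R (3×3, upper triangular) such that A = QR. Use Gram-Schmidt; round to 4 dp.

q_1 = c_1/‖c_1‖ = (-3, -1, 3, 2)/4.7958 = (-0.6255, -0.2085, 0.6255, 0.4170).
r_{12} = q_1·c_2 = 0.2085.
u_2 = c_2 − 0.2085·q_1 = (-1.8696, -0.9565, -0.1304, -3.0870).
‖u_2‖ = 3.7358, so q_2 = (-0.5004, -0.2560, -0.0349, -0.8263).
r_{13} = q_1·c_3 = -0.2085; r_{23} = q_2·c_3 = 1.8854.
u_3 = c_3 + 0.2085·q_1 − 1.8854·q_2 = (-3.1869, 1.4393, -3.8037, 1.6449).
‖u_3‖ = 5.4223, so q_3 = (-0.5877, 0.2654, -0.7015, 0.3033).

Q = [[-0.6255, -0.5004, -0.5877], [-0.2085, -0.2560, 0.2654], [0.6255, -0.0349, -0.7015], [0.4170, -0.8263, 0.3033]], R = [[4.7958, 0.2085, -0.2085], [0.0000, 3.7358, 1.8854], [0.0000, 0.0000, 5.4223]]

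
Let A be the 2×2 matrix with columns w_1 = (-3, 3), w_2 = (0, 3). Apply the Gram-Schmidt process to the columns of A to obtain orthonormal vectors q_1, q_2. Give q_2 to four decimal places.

q_2 = (0.7071, 0.7071)

q_1 = w_1/‖w_1‖ = (-3, 3)/4.2426 = (-0.7071, 0.7071).
r_{12} = q_1·w_2 = 2.1213.
u_2 = w_2 − 2.1213·q_1 = (1.5000, 1.5000).
‖u_2‖ = 2.1213, so q_2 = (0.7071, 0.7071).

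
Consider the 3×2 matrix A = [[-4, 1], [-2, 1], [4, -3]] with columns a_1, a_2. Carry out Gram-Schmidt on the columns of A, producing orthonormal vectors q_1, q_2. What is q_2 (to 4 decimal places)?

q_1 = a_1/‖a_1‖ = (-4, -2, 4)/6.0000 = (-0.6667, -0.3333, 0.6667).
r_{12} = q_1·a_2 = -3.0000.
u_2 = a_2 + 3.0000·q_1 = (-1.0000, 0.0000, -1.0000).
‖u_2‖ = 1.4142, so q_2 = (-0.7071, 0.0000, -0.7071).

q_2 = (-0.7071, 0.0000, -0.7071)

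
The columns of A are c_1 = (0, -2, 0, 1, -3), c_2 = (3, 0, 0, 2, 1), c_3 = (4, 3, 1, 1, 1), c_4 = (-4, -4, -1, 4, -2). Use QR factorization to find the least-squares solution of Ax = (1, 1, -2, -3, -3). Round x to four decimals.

e_1 = c_1/‖c_1‖ = (0, -2, 0, 1, -3)/3.7417 = (0.0000, -0.5345, 0.0000, 0.2673, -0.8018).
r_{12} = e_1·c_2 = -0.2673.
u_2 = c_2 + 0.2673·e_1 = (3.0000, -0.1429, 0.0000, 2.0714, 0.7857).
‖u_2‖ = 3.7321, so e_2 = (0.8038, -0.0383, 0.0000, 0.5550, 0.2105).
r_{13} = e_1·c_3 = -2.1381; r_{23} = e_2·c_3 = 3.8661.
u_3 = c_3 + 2.1381·e_1 − 3.8661·e_2 = (0.8923, 2.0051, 1.0000, -0.5744, -1.5282).
‖u_3‖ = 2.9124, so e_3 = (0.3064, 0.6885, 0.3434, -0.1972, -0.5247).
r_{14} = e_1·c_4 = 4.8107; r_{24} = e_2·c_4 = -1.2632; r_{34} = e_3·c_4 = -4.0622.
u_4 = c_4 − 4.8107·e_1 + 1.2632·e_2 + 4.0622·e_3 = (-1.7400, 1.3198, 0.3948, 2.6143, -0.0085).
‖u_4‖ = 3.4293, so e_4 = (-0.5074, 0.3849, 0.1151, 0.7623, -0.0025).
Qᵀb = (1.0690, -1.5311, 2.4740, -2.6324).
Back-substitute: x_4 = -2.6324/3.4293 = -0.7676.
x_3 = (2.4740 + 4.0622·(-0.7676))/2.9124 = -0.2212.
x_2 = (-1.5311 − 3.8661·(-0.2212) + 1.2632·(-0.7676))/3.7321 = -0.4409.
x_1 = (1.0690 + 0.2673·(-0.4409) + 2.1381·(-0.2212) − 4.8107·(-0.7676))/3.7417 = 1.1147.

x = (1.1147, -0.4409, -0.2212, -0.7676)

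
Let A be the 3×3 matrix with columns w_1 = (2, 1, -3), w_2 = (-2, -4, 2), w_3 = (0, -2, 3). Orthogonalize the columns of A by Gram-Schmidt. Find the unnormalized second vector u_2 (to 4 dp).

q_1 = w_1/‖w_1‖ = (2, 1, -3)/3.7417 = (0.5345, 0.2673, -0.8018).
r_{12} = q_1·w_2 = -3.7417.
u_2 = w_2 + 3.7417·q_1 = (0.0000, -3.0000, -1.0000).

u_2 = (0.0000, -3.0000, -1.0000)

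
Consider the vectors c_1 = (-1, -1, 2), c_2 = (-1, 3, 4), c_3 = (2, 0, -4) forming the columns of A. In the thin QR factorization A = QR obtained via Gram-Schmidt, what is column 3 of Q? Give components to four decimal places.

c_1 = (-1, -1, 2); ‖c_1‖ = 2.4495, so e_1 = (-0.4082, -0.4082, 0.8165).
e_1·c_2 = (-0.4082)·(-1) + (-0.4082)·3 + 0.8165·4 = 2.4495.
u_2 = c_2 − 2.4495·e_1 = (0.0000, 4.0000, 2.0000).
‖u_2‖ = 4.4721, so e_2 = (0.0000, 0.8944, 0.4472).
e_1·c_3 = (-0.4082)·2 + (-0.4082)·0 + 0.8165·(-4) = -4.0825; e_2·c_3 = 0.0000·2 + 0.8944·0 + 0.4472·(-4) = -1.7889.
u_3 = c_3 + 4.0825·e_1 + 1.7889·e_2 = (0.3333, -0.0667, 0.1333).
‖u_3‖ = 0.3651, so e_3 = (0.9129, -0.1826, 0.3651).

e_3 = (0.9129, -0.1826, 0.3651)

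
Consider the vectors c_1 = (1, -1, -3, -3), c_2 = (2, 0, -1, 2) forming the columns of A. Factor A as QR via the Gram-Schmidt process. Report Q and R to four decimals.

Q = [[0.2236, 0.6852], [-0.2236, -0.0167], [-0.6708, -0.3844], [-0.6708, 0.6184]], R = [[4.4721, -0.2236], [0.0000, 2.9917]]

c_1 = (1, -1, -3, -3); ‖c_1‖ = 4.4721, so e_1 = (0.2236, -0.2236, -0.6708, -0.6708).
e_1·c_2 = 0.2236·2 + (-0.2236)·0 + (-0.6708)·(-1) + (-0.6708)·2 = -0.2236.
u_2 = c_2 + 0.2236·e_1 = (2.0500, -0.0500, -1.1500, 1.8500).
‖u_2‖ = 2.9917, so e_2 = (0.6852, -0.0167, -0.3844, 0.6184).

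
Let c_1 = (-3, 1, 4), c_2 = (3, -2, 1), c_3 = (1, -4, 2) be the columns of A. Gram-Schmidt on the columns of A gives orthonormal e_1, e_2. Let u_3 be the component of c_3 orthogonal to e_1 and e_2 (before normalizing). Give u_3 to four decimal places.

u_3 = (-1.2857, -2.1429, -0.4286)

c_1 = (-3, 1, 4); ‖c_1‖ = 5.0990, so e_1 = (-0.5883, 0.1961, 0.7845).
e_1·c_2 = (-0.5883)·3 + 0.1961·(-2) + 0.7845·1 = -1.3728.
u_2 = c_2 + 1.3728·e_1 = (2.1923, -1.7308, 2.0769).
‖u_2‖ = 3.4807, so e_2 = (0.6298, -0.4972, 0.5967).
e_1·c_3 = (-0.5883)·1 + 0.1961·(-4) + 0.7845·2 = 0.1961; e_2·c_3 = 0.6298·1 + (-0.4972)·(-4) + 0.5967·2 = 3.8122.
u_3 = c_3 − 0.1961·e_1 − 3.8122·e_2 = (-1.2857, -2.1429, -0.4286).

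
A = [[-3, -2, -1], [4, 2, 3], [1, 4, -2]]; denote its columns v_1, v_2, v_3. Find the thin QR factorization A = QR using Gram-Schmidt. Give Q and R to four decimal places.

v_1 = (-3, 4, 1); ‖v_1‖ = 5.0990, so e_1 = (-0.5883, 0.7845, 0.1961).
e_1·v_2 = (-0.5883)·(-2) + 0.7845·2 + 0.1961·4 = 3.5301.
u_2 = v_2 − 3.5301·e_1 = (0.0769, -0.7692, 3.3077).
‖u_2‖ = 3.3968, so e_2 = (0.0226, -0.2265, 0.9738).
e_1·v_3 = (-0.5883)·(-1) + 0.7845·3 + 0.1961·(-2) = 2.5495; e_2·v_3 = 0.0226·(-1) + (-0.2265)·3 + 0.9738·(-2) = -2.6495.
u_3 = v_3 − 2.5495·e_1 + 2.6495·e_2 = (0.5600, 0.4000, 0.0800).
‖u_3‖ = 0.6928, so e_3 = (0.8083, 0.5774, 0.1155).

Q = [[-0.5883, 0.0226, 0.8083], [0.7845, -0.2265, 0.5774], [0.1961, 0.9738, 0.1155]], R = [[5.0990, 3.5301, 2.5495], [0.0000, 3.3968, -2.6495], [0.0000, 0.0000, 0.6928]]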